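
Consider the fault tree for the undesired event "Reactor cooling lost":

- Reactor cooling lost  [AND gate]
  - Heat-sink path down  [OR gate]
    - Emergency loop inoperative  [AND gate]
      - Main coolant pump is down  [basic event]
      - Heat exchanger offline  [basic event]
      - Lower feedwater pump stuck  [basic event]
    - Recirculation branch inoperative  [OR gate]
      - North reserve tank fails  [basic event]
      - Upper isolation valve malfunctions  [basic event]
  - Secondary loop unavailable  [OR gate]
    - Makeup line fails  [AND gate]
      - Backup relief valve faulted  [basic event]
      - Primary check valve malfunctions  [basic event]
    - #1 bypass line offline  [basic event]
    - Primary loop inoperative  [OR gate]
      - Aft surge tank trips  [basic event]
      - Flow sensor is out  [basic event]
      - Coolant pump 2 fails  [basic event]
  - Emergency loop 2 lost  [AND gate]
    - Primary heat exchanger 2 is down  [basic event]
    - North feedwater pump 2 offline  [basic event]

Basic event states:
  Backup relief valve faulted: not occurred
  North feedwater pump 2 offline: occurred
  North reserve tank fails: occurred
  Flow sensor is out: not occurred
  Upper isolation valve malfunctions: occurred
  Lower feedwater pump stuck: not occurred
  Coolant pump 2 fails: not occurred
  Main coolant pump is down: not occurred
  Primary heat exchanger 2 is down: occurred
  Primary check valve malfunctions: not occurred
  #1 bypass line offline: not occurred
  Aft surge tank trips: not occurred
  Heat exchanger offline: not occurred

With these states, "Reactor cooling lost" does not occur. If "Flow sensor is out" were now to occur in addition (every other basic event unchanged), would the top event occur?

Yes

Counterfactual: set "Flow sensor is out" to occurred.
Emergency loop inoperative [AND]: Main coolant pump is down=not, Heat exchanger offline=not, Lower feedwater pump stuck=not → not all inputs occur → does not occur.
Recirculation branch inoperative [OR]: North reserve tank fails=occurs, Upper isolation valve malfunctions=occurs → at least one input occurs → occurs.
Heat-sink path down [OR]: Emergency loop inoperative=not, Recirculation branch inoperative=occurs → at least one input occurs → occurs.
Makeup line fails [AND]: Backup relief valve faulted=not, Primary check valve malfunctions=not → not all inputs occur → does not occur.
Primary loop inoperative [OR]: Aft surge tank trips=not, Flow sensor is out=occurs, Coolant pump 2 fails=not → at least one input occurs → occurs.
Secondary loop unavailable [OR]: Makeup line fails=not, #1 bypass line offline=not, Primary loop inoperative=occurs → at least one input occurs → occurs.
Emergency loop 2 lost [AND]: Primary heat exchanger 2 is down=occurs, North feedwater pump 2 offline=occurs → all inputs occur → occurs.
Reactor cooling lost [AND]: Heat-sink path down=occurs, Secondary loop unavailable=occurs, Emergency loop 2 lost=occurs → all inputs occur → occurs.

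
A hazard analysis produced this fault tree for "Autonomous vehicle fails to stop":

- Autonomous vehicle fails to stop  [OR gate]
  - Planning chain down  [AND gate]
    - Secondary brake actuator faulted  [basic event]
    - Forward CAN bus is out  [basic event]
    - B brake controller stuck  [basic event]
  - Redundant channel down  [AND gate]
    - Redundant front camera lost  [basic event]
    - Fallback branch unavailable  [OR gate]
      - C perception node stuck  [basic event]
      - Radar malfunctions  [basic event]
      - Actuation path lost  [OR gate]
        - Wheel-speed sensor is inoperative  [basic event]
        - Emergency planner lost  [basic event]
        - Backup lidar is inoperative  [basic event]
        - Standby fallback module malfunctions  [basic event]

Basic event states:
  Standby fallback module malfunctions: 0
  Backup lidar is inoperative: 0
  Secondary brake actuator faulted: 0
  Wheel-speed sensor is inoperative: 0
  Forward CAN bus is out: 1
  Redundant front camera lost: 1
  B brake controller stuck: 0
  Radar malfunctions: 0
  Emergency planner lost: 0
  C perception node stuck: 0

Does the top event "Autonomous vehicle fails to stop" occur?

Planning chain down [AND]: Secondary brake actuator faulted=not, Forward CAN bus is out=occurs, B brake controller stuck=not → not all inputs occur → does not occur.
Actuation path lost [OR]: Wheel-speed sensor is inoperative=not, Emergency planner lost=not, Backup lidar is inoperative=not, Standby fallback module malfunctions=not → no input occurs → does not occur.
Fallback branch unavailable [OR]: C perception node stuck=not, Radar malfunctions=not, Actuation path lost=not → no input occurs → does not occur.
Redundant channel down [AND]: Redundant front camera lost=occurs, Fallback branch unavailable=not → not all inputs occur → does not occur.
Autonomous vehicle fails to stop [OR]: Planning chain down=not, Redundant channel down=not → no input occurs → does not occur.

No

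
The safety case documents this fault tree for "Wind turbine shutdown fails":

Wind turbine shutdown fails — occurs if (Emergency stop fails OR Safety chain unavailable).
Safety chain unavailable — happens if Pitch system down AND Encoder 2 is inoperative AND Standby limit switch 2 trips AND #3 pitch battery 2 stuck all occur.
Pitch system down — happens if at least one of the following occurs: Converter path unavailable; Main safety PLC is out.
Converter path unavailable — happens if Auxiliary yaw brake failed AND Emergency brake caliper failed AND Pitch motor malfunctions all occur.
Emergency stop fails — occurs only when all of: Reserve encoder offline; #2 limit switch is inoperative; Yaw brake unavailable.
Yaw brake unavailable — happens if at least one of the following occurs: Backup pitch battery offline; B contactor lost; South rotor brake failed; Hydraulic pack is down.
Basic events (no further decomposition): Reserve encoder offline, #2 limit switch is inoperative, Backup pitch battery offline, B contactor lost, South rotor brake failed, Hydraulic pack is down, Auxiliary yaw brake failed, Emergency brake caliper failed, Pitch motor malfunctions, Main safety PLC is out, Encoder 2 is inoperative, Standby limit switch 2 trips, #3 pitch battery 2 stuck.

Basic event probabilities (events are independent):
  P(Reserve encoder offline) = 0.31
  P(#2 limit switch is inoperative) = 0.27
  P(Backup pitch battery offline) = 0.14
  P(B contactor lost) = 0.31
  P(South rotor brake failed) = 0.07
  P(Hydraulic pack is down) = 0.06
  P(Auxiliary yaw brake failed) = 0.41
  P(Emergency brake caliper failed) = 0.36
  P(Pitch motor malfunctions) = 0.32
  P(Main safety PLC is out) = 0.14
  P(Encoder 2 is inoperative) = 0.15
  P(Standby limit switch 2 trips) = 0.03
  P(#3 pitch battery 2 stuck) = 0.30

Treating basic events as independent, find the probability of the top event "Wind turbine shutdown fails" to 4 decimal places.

P(Yaw brake unavailable) [OR] = 1 − (1−0.14) × (1−0.31) × (1−0.07) × (1−0.06) = 0.481250
P(Emergency stop fails) [AND] = 0.31 × 0.27 × 0.481250 = 0.040281
P(Converter path unavailable) [AND] = 0.41 × 0.36 × 0.32 = 0.047232
P(Pitch system down) [OR] = 1 − (1−0.047232) × (1−0.14) = 0.180620
P(Safety chain unavailable) [AND] = 0.180620 × 0.15 × 0.03 × 0.30 = 0.000244
P(Wind turbine shutdown fails) [OR] = 1 − (1−0.040281) × (1−0.000244) = 0.040515
Rounded to 4 decimal places: P(Wind turbine shutdown fails) ≈ 0.0405.

0.0405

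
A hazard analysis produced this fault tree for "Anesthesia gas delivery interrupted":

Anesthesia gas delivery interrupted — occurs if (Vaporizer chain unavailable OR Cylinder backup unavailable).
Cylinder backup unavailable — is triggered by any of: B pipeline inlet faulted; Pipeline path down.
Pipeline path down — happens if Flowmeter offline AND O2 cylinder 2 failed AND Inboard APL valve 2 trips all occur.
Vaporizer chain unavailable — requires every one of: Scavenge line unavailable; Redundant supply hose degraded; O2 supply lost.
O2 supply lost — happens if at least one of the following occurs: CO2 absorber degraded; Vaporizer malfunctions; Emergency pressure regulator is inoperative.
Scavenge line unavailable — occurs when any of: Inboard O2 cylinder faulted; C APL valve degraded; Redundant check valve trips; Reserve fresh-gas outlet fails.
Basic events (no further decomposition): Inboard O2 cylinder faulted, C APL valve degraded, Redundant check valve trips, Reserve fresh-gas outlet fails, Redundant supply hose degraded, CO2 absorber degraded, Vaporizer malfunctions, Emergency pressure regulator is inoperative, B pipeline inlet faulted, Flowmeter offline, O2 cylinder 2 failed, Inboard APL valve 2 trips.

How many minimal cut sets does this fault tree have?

Scavenge line unavailable [OR]: union of children's cut sets → 4 cut set(s).
O2 supply lost [OR]: union of children's cut sets → 3 cut set(s).
Vaporizer chain unavailable [AND]: one cut set from each child combined → 4 × 1 × 3 = 12 cut set(s).
Pipeline path down [AND]: one cut set from each child combined → 1 × 1 × 1 = 1 cut set(s).
Cylinder backup unavailable [OR]: union of children's cut sets → 2 cut set(s).
Anesthesia gas delivery interrupted [OR]: union of children's cut sets → 14 cut set(s).

14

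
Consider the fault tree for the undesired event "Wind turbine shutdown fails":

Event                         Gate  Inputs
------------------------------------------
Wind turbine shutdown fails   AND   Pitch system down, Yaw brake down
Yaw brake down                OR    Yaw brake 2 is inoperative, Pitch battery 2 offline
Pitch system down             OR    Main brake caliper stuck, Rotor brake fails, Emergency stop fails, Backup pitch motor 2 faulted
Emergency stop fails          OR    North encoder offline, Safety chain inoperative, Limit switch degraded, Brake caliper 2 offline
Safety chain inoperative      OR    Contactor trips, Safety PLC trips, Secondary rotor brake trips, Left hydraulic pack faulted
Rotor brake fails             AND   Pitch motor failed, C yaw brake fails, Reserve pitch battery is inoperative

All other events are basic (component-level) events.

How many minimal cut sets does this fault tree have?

20

Rotor brake fails [AND]: one cut set from each child combined → 1 × 1 × 1 = 1 cut set(s).
Safety chain inoperative [OR]: union of children's cut sets → 4 cut set(s).
Emergency stop fails [OR]: union of children's cut sets → 7 cut set(s).
Pitch system down [OR]: union of children's cut sets → 10 cut set(s).
Yaw brake down [OR]: union of children's cut sets → 2 cut set(s).
Wind turbine shutdown fails [AND]: one cut set from each child combined → 10 × 2 = 20 cut set(s).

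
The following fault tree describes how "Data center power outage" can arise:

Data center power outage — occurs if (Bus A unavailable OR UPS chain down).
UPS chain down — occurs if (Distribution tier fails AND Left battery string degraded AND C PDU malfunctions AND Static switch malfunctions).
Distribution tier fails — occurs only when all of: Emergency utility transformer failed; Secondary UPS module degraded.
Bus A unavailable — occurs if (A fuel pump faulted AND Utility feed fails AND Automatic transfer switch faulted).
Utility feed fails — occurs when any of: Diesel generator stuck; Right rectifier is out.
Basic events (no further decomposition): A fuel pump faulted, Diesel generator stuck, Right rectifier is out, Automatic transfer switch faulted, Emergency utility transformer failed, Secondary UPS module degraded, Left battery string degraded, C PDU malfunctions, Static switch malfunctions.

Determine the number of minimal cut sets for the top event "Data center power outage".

3

Utility feed fails [OR]: union of children's cut sets → 2 cut set(s).
Bus A unavailable [AND]: one cut set from each child combined → 1 × 2 × 1 = 2 cut set(s).
Distribution tier fails [AND]: one cut set from each child combined → 1 × 1 = 1 cut set(s).
UPS chain down [AND]: one cut set from each child combined → 1 × 1 × 1 × 1 = 1 cut set(s).
Data center power outage [OR]: union of children's cut sets → 3 cut set(s).
Minimal cut sets: {A fuel pump faulted, Automatic transfer switch faulted, Diesel generator stuck}; {A fuel pump faulted, Automatic transfer switch faulted, Right rectifier is out}; {C PDU malfunctions, Emergency utility transformer failed, Left battery string degraded, Secondary UPS module degraded, Static switch malfunctions}.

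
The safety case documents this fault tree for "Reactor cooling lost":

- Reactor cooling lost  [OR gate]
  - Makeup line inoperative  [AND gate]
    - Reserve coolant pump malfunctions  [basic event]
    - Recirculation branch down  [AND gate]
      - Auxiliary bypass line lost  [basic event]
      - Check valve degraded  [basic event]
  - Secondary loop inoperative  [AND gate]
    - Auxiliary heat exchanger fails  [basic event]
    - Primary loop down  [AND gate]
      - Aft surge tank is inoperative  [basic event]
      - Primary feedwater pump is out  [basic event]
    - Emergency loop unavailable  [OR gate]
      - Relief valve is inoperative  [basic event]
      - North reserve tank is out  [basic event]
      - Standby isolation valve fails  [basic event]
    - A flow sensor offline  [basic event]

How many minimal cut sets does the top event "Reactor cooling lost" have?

4

Recirculation branch down [AND]: one cut set from each child combined → 1 × 1 = 1 cut set(s).
Makeup line inoperative [AND]: one cut set from each child combined → 1 × 1 = 1 cut set(s).
Primary loop down [AND]: one cut set from each child combined → 1 × 1 = 1 cut set(s).
Emergency loop unavailable [OR]: union of children's cut sets → 3 cut set(s).
Secondary loop inoperative [AND]: one cut set from each child combined → 1 × 1 × 3 × 1 = 3 cut set(s).
Reactor cooling lost [OR]: union of children's cut sets → 4 cut set(s).
Minimal cut sets: {Auxiliary bypass line lost, Check valve degraded, Reserve coolant pump malfunctions}; {A flow sensor offline, Aft surge tank is inoperative, Auxiliary heat exchanger fails, Primary feedwater pump is out, Relief valve is inoperative}; {A flow sensor offline, Aft surge tank is inoperative, Auxiliary heat exchanger fails, North reserve tank is out, Primary feedwater pump is out}; {A flow sensor offline, Aft surge tank is inoperative, Auxiliary heat exchanger fails, Primary feedwater pump is out, Standby isolation valve fails}.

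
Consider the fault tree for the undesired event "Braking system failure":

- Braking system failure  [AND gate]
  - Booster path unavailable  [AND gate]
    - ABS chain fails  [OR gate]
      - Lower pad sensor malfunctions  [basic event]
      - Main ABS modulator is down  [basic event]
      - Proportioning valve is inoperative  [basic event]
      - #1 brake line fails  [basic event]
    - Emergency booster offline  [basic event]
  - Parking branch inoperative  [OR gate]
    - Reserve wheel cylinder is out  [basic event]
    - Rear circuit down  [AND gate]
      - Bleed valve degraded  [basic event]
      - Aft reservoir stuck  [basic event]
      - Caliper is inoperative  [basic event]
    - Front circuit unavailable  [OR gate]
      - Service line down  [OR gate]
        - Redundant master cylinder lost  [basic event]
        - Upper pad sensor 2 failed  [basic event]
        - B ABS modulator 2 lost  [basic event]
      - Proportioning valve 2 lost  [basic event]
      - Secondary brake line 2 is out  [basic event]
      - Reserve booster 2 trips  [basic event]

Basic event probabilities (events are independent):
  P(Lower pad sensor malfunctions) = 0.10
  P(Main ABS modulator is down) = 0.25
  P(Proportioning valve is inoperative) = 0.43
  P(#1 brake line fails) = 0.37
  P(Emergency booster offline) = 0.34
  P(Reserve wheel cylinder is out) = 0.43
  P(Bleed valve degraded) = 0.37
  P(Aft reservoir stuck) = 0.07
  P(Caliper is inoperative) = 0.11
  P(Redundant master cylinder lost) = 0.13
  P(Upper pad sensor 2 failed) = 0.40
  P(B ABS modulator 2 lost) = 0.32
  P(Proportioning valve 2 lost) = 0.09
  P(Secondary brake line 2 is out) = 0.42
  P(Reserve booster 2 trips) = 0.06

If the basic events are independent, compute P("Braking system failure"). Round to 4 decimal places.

0.2318

P(ABS chain fails) [OR] = 1 − (1−0.10) × (1−0.25) × (1−0.43) × (1−0.37) = 0.757608
P(Booster path unavailable) [AND] = 0.757608 × 0.34 = 0.257587
P(Rear circuit down) [AND] = 0.37 × 0.07 × 0.11 = 0.002849
P(Service line down) [OR] = 1 − (1−0.13) × (1−0.40) × (1−0.32) = 0.645040
P(Front circuit unavailable) [OR] = 1 − (1−0.645040) × (1−0.09) × (1−0.42) × (1−0.06) = 0.823893
P(Parking branch inoperative) [OR] = 1 − (1−0.43) × (1−0.002849) × (1−0.823893) = 0.899905
P(Braking system failure) [AND] = 0.257587 × 0.899905 = 0.231804
Rounded to 4 decimal places: P(Braking system failure) ≈ 0.2318.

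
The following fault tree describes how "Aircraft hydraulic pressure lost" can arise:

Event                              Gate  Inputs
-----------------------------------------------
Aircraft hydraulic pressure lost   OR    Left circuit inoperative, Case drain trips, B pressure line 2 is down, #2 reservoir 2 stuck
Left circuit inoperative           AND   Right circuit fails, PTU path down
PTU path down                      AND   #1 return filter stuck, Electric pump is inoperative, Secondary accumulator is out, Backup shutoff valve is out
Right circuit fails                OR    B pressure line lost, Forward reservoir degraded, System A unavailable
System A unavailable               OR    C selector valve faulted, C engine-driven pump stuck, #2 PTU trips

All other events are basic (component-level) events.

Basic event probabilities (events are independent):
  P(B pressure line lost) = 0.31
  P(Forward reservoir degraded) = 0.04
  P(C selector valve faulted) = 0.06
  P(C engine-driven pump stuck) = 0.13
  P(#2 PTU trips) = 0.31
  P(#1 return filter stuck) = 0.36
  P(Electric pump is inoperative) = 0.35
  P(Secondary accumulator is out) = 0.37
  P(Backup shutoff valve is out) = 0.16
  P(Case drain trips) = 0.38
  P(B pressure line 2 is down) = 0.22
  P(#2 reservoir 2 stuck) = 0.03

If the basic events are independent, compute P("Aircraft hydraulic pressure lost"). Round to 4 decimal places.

P(System A unavailable) [OR] = 1 − (1−0.06) × (1−0.13) × (1−0.31) = 0.435718
P(Right circuit fails) [OR] = 1 − (1−0.31) × (1−0.04) × (1−0.435718) = 0.626220
P(PTU path down) [AND] = 0.36 × 0.35 × 0.37 × 0.16 = 0.007459
P(Left circuit inoperative) [AND] = 0.626220 × 0.007459 = 0.004671
P(Aircraft hydraulic pressure lost) [OR] = 1 − (1−0.004671) × (1−0.38) × (1−0.22) × (1−0.03) = 0.533099
Rounded to 4 decimal places: P(Aircraft hydraulic pressure lost) ≈ 0.5331.

0.5331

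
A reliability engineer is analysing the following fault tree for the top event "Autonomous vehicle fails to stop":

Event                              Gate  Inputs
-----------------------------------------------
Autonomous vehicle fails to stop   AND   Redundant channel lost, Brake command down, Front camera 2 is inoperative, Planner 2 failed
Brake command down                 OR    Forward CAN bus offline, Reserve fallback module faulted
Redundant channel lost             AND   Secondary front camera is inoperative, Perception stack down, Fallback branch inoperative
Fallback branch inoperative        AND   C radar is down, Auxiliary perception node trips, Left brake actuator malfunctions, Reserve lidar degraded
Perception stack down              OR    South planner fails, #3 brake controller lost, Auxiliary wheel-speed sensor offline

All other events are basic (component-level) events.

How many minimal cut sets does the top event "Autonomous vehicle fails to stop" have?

6

Perception stack down [OR]: union of children's cut sets → 3 cut set(s).
Fallback branch inoperative [AND]: one cut set from each child combined → 1 × 1 × 1 × 1 = 1 cut set(s).
Redundant channel lost [AND]: one cut set from each child combined → 1 × 3 × 1 = 3 cut set(s).
Brake command down [OR]: union of children's cut sets → 2 cut set(s).
Autonomous vehicle fails to stop [AND]: one cut set from each child combined → 3 × 2 × 1 × 1 = 6 cut set(s).
Minimal cut sets: {Auxiliary perception node trips, C radar is down, Forward CAN bus offline, Front camera 2 is inoperative, Left brake actuator malfunctions, Planner 2 failed, Reserve lidar degraded, Secondary front camera is inoperative, South planner fails}; {Auxiliary perception node trips, C radar is down, Front camera 2 is inoperative, Left brake actuator malfunctions, Planner 2 failed, Reserve fallback module faulted, Reserve lidar degraded, Secondary front camera is inoperative, South planner fails}; {#3 brake controller lost, Auxiliary perception node trips, C radar is down, Forward CAN bus offline, Front camera 2 is inoperative, Left brake actuator malfunctions, Planner 2 failed, Reserve lidar degraded, Secondary front camera is inoperative}; {#3 brake controller lost, Auxiliary perception node trips, C radar is down, Front camera 2 is inoperative, Left brake actuator malfunctions, Planner 2 failed, Reserve fallback module faulted, Reserve lidar degraded, Secondary front camera is inoperative}; {Auxiliary perception node trips, Auxiliary wheel-speed sensor offline, C radar is down, Forward CAN bus offline, Front camera 2 is inoperative, Left brake actuator malfunctions, Planner 2 failed, Reserve lidar degraded, Secondary front camera is inoperative}; {Auxiliary perception node trips, Auxiliary wheel-speed sensor offline, C radar is down, Front camera 2 is inoperative, Left brake actuator malfunctions, Planner 2 failed, Reserve fallback module faulted, Reserve lidar degraded, Secondary front camera is inoperative}.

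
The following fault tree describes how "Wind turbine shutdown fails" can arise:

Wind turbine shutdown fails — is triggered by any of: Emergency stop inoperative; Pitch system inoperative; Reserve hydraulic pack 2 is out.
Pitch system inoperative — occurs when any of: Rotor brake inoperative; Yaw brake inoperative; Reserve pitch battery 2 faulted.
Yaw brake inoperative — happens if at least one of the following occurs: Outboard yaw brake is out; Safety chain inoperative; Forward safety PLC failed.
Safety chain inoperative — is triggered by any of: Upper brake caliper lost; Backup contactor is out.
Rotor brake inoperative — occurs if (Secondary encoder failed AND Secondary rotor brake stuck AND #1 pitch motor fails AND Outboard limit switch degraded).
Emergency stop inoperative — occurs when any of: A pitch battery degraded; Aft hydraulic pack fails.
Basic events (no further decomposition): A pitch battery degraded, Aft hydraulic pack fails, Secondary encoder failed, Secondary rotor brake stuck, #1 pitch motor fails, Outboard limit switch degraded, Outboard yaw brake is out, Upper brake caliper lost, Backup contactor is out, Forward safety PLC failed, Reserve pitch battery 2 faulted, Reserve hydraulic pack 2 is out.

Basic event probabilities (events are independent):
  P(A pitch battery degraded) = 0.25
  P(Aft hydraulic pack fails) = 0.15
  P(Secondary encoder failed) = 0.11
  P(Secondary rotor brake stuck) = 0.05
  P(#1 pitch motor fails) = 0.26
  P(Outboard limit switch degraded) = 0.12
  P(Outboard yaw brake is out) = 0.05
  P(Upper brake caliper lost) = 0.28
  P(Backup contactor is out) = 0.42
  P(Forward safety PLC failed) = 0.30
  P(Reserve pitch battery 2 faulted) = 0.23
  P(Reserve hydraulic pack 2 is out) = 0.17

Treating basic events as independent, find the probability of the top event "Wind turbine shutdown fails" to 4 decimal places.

P(Emergency stop inoperative) [OR] = 1 − (1−0.25) × (1−0.15) = 0.362500
P(Rotor brake inoperative) [AND] = 0.11 × 0.05 × 0.26 × 0.12 = 0.000172
P(Safety chain inoperative) [OR] = 1 − (1−0.28) × (1−0.42) = 0.582400
P(Yaw brake inoperative) [OR] = 1 − (1−0.05) × (1−0.582400) × (1−0.30) = 0.722296
P(Pitch system inoperative) [OR] = 1 − (1−0.000172) × (1−0.722296) × (1−0.23) = 0.786205
P(Wind turbine shutdown fails) [OR] = 1 − (1−0.362500) × (1−0.786205) × (1−0.17) = 0.886876
Rounded to 4 decimal places: P(Wind turbine shutdown fails) ≈ 0.8869.

0.8869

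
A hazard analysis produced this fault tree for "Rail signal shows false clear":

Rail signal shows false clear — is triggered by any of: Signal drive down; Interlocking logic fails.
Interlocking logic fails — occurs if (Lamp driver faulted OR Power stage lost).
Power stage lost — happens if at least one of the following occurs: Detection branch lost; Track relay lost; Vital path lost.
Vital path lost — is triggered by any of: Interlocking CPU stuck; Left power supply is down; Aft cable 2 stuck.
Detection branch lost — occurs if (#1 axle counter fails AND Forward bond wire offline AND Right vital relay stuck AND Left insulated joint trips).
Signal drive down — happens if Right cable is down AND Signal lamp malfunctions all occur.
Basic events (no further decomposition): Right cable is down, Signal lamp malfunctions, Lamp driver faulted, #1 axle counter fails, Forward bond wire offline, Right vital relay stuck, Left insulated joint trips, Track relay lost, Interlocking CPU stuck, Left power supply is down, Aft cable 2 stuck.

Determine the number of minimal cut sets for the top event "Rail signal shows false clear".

7

Signal drive down [AND]: one cut set from each child combined → 1 × 1 = 1 cut set(s).
Detection branch lost [AND]: one cut set from each child combined → 1 × 1 × 1 × 1 = 1 cut set(s).
Vital path lost [OR]: union of children's cut sets → 3 cut set(s).
Power stage lost [OR]: union of children's cut sets → 5 cut set(s).
Interlocking logic fails [OR]: union of children's cut sets → 6 cut set(s).
Rail signal shows false clear [OR]: union of children's cut sets → 7 cut set(s).
Minimal cut sets: {Right cable is down, Signal lamp malfunctions}; {Lamp driver faulted}; {#1 axle counter fails, Forward bond wire offline, Left insulated joint trips, Right vital relay stuck}; {Track relay lost}; {Interlocking CPU stuck}; {Left power supply is down}; {Aft cable 2 stuck}.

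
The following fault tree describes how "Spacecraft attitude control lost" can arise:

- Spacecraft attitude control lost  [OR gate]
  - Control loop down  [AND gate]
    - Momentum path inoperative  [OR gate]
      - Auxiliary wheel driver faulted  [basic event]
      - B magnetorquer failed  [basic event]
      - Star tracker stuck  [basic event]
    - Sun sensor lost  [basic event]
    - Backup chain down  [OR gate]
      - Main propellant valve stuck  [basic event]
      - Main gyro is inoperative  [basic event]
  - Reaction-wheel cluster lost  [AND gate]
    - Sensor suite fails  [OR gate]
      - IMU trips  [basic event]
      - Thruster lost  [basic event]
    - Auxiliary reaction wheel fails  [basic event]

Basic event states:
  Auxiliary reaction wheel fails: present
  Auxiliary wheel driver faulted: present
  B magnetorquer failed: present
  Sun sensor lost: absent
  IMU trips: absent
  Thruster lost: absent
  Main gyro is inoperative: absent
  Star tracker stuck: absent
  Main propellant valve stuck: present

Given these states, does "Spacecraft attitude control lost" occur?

Momentum path inoperative [OR]: Auxiliary wheel driver faulted=occurs, B magnetorquer failed=occurs, Star tracker stuck=not → at least one input occurs → occurs.
Backup chain down [OR]: Main propellant valve stuck=occurs, Main gyro is inoperative=not → at least one input occurs → occurs.
Control loop down [AND]: Momentum path inoperative=occurs, Sun sensor lost=not, Backup chain down=occurs → not all inputs occur → does not occur.
Sensor suite fails [OR]: IMU trips=not, Thruster lost=not → no input occurs → does not occur.
Reaction-wheel cluster lost [AND]: Sensor suite fails=not, Auxiliary reaction wheel fails=occurs → not all inputs occur → does not occur.
Spacecraft attitude control lost [OR]: Control loop down=not, Reaction-wheel cluster lost=not → no input occurs → does not occur.

No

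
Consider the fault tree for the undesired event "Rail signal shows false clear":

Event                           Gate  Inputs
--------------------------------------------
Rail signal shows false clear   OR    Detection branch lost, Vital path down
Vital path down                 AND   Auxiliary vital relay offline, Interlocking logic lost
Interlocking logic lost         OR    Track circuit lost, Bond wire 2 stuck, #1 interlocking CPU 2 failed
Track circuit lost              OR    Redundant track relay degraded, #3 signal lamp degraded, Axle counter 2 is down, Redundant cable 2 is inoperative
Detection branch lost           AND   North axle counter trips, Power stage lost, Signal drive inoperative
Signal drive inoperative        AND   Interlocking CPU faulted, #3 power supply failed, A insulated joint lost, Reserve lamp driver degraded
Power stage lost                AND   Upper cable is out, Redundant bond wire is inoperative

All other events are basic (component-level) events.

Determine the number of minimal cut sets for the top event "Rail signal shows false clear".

7

Power stage lost [AND]: one cut set from each child combined → 1 × 1 = 1 cut set(s).
Signal drive inoperative [AND]: one cut set from each child combined → 1 × 1 × 1 × 1 = 1 cut set(s).
Detection branch lost [AND]: one cut set from each child combined → 1 × 1 × 1 = 1 cut set(s).
Track circuit lost [OR]: union of children's cut sets → 4 cut set(s).
Interlocking logic lost [OR]: union of children's cut sets → 6 cut set(s).
Vital path down [AND]: one cut set from each child combined → 1 × 6 = 6 cut set(s).
Rail signal shows false clear [OR]: union of children's cut sets → 7 cut set(s).
Minimal cut sets: {#3 power supply failed, A insulated joint lost, Interlocking CPU faulted, North axle counter trips, Redundant bond wire is inoperative, Reserve lamp driver degraded, Upper cable is out}; {Auxiliary vital relay offline, Redundant track relay degraded}; {#3 signal lamp degraded, Auxiliary vital relay offline}; {Auxiliary vital relay offline, Axle counter 2 is down}; {Auxiliary vital relay offline, Redundant cable 2 is inoperative}; {Auxiliary vital relay offline, Bond wire 2 stuck}; {#1 interlocking CPU 2 failed, Auxiliary vital relay offline}.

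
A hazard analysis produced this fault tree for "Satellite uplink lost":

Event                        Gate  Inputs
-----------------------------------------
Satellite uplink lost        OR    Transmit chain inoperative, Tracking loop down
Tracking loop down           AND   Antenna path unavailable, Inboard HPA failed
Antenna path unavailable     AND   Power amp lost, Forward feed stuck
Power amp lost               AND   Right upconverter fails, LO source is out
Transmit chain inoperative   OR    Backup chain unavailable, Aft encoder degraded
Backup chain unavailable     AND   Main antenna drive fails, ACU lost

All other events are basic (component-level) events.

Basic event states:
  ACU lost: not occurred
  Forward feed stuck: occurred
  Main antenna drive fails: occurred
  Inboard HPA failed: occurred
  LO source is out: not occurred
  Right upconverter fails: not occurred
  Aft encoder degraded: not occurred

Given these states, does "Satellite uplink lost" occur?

No

Backup chain unavailable [AND]: Main antenna drive fails=occurs, ACU lost=not → not all inputs occur → does not occur.
Transmit chain inoperative [OR]: Backup chain unavailable=not, Aft encoder degraded=not → no input occurs → does not occur.
Power amp lost [AND]: Right upconverter fails=not, LO source is out=not → not all inputs occur → does not occur.
Antenna path unavailable [AND]: Power amp lost=not, Forward feed stuck=occurs → not all inputs occur → does not occur.
Tracking loop down [AND]: Antenna path unavailable=not, Inboard HPA failed=occurs → not all inputs occur → does not occur.
Satellite uplink lost [OR]: Transmit chain inoperative=not, Tracking loop down=not → no input occurs → does not occur.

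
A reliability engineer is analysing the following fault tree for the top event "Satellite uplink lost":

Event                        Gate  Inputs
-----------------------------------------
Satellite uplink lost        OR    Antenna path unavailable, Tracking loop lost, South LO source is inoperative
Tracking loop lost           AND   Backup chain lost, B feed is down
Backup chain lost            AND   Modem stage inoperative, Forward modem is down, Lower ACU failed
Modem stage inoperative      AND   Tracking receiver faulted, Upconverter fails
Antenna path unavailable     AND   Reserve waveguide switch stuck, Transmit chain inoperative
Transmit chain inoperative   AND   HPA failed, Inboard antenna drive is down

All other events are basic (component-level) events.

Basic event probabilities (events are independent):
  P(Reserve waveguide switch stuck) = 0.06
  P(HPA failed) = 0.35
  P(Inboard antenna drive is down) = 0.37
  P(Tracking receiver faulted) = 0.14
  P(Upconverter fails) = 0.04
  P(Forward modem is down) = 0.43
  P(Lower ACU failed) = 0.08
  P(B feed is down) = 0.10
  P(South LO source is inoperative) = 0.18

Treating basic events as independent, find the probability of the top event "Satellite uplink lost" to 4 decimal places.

P(Transmit chain inoperative) [AND] = 0.35 × 0.37 = 0.129500
P(Antenna path unavailable) [AND] = 0.06 × 0.129500 = 0.007770
P(Modem stage inoperative) [AND] = 0.14 × 0.04 = 0.005600
P(Backup chain lost) [AND] = 0.005600 × 0.43 × 0.08 = 0.000193
P(Tracking loop lost) [AND] = 0.000193 × 0.10 = 0.000019
P(Satellite uplink lost) [OR] = 1 − (1−0.007770) × (1−0.000019) × (1−0.18) = 0.186387
Rounded to 4 decimal places: P(Satellite uplink lost) ≈ 0.1864.

0.1864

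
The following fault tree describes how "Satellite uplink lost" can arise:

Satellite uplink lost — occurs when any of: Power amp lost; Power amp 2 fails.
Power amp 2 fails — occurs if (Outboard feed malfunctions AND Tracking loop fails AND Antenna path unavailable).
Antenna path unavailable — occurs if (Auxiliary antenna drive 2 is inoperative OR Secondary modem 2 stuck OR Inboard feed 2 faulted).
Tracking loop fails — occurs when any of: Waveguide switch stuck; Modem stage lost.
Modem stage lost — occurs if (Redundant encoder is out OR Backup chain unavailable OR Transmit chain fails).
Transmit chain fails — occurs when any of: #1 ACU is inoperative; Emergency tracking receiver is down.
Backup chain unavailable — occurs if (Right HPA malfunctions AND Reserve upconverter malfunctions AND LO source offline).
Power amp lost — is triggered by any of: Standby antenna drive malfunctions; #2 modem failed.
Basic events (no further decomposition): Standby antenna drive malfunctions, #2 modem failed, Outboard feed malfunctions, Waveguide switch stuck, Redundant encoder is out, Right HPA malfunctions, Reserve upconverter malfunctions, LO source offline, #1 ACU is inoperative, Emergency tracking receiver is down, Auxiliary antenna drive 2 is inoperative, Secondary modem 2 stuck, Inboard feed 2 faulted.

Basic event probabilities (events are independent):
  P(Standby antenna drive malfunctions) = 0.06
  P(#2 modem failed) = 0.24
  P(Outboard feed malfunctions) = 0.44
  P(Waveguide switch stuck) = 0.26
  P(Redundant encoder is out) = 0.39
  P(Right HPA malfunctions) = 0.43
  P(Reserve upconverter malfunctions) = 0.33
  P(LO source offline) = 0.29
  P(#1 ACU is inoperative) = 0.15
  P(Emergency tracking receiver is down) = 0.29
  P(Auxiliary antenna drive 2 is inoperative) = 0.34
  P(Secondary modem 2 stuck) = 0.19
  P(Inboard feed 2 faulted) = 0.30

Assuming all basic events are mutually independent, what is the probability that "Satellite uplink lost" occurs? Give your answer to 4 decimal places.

P(Power amp lost) [OR] = 1 − (1−0.06) × (1−0.24) = 0.285600
P(Backup chain unavailable) [AND] = 0.43 × 0.33 × 0.29 = 0.041151
P(Transmit chain fails) [OR] = 1 − (1−0.15) × (1−0.29) = 0.396500
P(Modem stage lost) [OR] = 1 − (1−0.39) × (1−0.041151) × (1−0.396500) = 0.647014
P(Tracking loop fails) [OR] = 1 − (1−0.26) × (1−0.647014) = 0.738790
P(Antenna path unavailable) [OR] = 1 − (1−0.34) × (1−0.19) × (1−0.30) = 0.625780
P(Power amp 2 fails) [AND] = 0.44 × 0.738790 × 0.625780 = 0.203421
P(Satellite uplink lost) [OR] = 1 − (1−0.285600) × (1−0.203421) = 0.430924
Rounded to 4 decimal places: P(Satellite uplink lost) ≈ 0.4309.

0.4309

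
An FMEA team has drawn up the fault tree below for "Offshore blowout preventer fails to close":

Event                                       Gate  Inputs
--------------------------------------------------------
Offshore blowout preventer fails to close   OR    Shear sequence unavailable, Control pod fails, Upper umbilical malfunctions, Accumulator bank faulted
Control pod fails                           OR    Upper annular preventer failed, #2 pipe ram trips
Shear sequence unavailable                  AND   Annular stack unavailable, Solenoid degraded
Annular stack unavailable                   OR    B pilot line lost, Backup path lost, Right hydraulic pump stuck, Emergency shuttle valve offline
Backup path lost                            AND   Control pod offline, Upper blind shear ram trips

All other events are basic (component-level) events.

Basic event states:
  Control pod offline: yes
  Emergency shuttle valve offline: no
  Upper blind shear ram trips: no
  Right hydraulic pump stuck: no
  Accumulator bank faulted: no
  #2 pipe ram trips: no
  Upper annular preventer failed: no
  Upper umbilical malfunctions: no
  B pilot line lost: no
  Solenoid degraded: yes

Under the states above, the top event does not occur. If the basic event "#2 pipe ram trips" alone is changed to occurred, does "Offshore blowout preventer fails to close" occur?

Yes

Counterfactual: set "#2 pipe ram trips" to occurred.
Backup path lost [AND]: Control pod offline=occurs, Upper blind shear ram trips=not → not all inputs occur → does not occur.
Annular stack unavailable [OR]: B pilot line lost=not, Backup path lost=not, Right hydraulic pump stuck=not, Emergency shuttle valve offline=not → no input occurs → does not occur.
Shear sequence unavailable [AND]: Annular stack unavailable=not, Solenoid degraded=occurs → not all inputs occur → does not occur.
Control pod fails [OR]: Upper annular preventer failed=not, #2 pipe ram trips=occurs → at least one input occurs → occurs.
Offshore blowout preventer fails to close [OR]: Shear sequence unavailable=not, Control pod fails=occurs, Upper umbilical malfunctions=not, Accumulator bank faulted=not → at least one input occurs → occurs.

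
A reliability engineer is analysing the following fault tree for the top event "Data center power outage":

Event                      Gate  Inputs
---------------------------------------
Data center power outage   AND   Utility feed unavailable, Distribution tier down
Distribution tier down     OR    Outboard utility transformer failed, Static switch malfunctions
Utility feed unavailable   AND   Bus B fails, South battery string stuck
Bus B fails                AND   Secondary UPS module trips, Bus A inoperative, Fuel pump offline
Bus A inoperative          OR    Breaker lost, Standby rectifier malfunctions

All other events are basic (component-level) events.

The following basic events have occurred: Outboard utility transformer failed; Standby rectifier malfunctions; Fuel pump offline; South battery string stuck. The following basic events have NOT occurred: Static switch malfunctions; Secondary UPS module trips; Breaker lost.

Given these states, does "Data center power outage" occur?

No

Bus A inoperative [OR]: Breaker lost=not, Standby rectifier malfunctions=occurs → at least one input occurs → occurs.
Bus B fails [AND]: Secondary UPS module trips=not, Bus A inoperative=occurs, Fuel pump offline=occurs → not all inputs occur → does not occur.
Utility feed unavailable [AND]: Bus B fails=not, South battery string stuck=occurs → not all inputs occur → does not occur.
Distribution tier down [OR]: Outboard utility transformer failed=occurs, Static switch malfunctions=not → at least one input occurs → occurs.
Data center power outage [AND]: Utility feed unavailable=not, Distribution tier down=occurs → not all inputs occur → does not occur.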